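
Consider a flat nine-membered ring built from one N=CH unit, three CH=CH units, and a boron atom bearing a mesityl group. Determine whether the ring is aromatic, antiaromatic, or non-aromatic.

Antiaromatic

Every ring atom contributes a p orbital perpendicular to the ring (the double-bond atoms are sp², each contributing one p electron; each =N– nitrogen is pyridine-type (lone pair in the sp² plane, one electron in the p orbital); the boron has an empty p orbital), so the π system is cyclic and fully conjugated.
Counting π electrons: 4 × 2 = 8 from the double-bond units + 0 from the B(mesityl) atom = 8.
With 8 = 4·2 π electrons, Hückel's rule classifies the planar ring as antiaromatic.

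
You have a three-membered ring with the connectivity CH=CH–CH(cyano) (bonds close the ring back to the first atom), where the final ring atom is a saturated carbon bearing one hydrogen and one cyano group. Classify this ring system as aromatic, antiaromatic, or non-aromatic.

At the CH(cyano) position, that saturated carbon is sp³ and has no p orbital in the ring π system; the ring's p-orbital overlap is broken there.
Hückel's rule only applies to fully conjugated rings, so this one is simply non-aromatic.

Non-aromatic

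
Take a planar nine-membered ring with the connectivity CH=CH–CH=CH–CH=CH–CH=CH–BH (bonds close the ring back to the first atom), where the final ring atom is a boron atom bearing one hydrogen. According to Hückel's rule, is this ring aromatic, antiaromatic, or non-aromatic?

Antiaromatic

The p orbitals form a continuous loop: each doubly-bonded ring atom is sp² with one p-orbital electron; the boron has an empty p orbital. The ring is fully conjugated.
Adding the contributions, 4 × 2 = 8 from the double-bond units + 0 from the BH atom = 8.
8 = 4(2); a planar, fully conjugated 4n system is antiaromatic.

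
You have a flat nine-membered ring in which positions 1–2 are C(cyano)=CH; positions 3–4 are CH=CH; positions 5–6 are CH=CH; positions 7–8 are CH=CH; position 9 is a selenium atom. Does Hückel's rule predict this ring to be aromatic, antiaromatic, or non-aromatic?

Check conjugation: every atom in a ring double bond is sp² and brings one electron to the p orbital; the selenium donates one lone pair from its p orbital — every position has a p orbital, so the cyclic π system is continuous.
Counting π electrons: 4 × 2 = 8 from the double-bond units + 2 from the Se atom = 10.
10 = 4(2) + 2, which satisfies Hückel's 4n+2 rule.

Aromatic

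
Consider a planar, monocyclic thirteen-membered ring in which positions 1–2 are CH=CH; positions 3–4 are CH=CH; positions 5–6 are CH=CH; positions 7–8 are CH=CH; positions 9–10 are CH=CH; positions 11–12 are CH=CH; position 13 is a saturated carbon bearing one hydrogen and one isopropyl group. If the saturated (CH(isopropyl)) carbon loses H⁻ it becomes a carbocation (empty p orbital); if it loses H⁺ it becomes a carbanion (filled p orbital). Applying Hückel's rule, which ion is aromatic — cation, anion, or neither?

The anion

In either ion the ring is fully conjugated: every atom, including the new sp² carbon, supplies a p orbital.
Cation: 6 × 2 + 0 = 12 π electrons → 4(3), antiaromatic.
Anion: 6 × 2 + 2 = 14 π electrons → 4(3)+2, aromatic.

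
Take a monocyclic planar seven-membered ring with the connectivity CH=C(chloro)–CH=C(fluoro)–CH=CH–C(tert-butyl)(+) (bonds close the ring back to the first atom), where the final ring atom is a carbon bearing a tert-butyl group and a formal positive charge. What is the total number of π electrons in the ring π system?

The p orbitals form a continuous loop: the double-bond atoms are sp², each contributing one p electron; the carbocation has an empty p orbital. The ring is fully conjugated.
Counting π electrons: 3 × 2 = 6 from the double-bond units + 0 from the C(tert-butyl)(+) atom = 6.

6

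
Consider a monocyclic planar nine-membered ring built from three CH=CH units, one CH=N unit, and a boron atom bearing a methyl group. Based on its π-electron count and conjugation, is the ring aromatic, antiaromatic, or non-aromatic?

The p orbitals form a continuous loop: every atom in a ring double bond is sp² and brings one electron to the p orbital; the doubly-bonded nitrogens are pyridine-type — their lone pairs lie in the ring plane, leaving one electron in the p orbital; the boron has an empty p orbital. The ring is fully conjugated.
Adding the contributions, 4 × 2 = 8 from the double-bond units + 0 from the B(methyl) atom = 8.
8 is a 4n count (n = 2), so the planar conjugated ring is antiaromatic.

Antiaromatic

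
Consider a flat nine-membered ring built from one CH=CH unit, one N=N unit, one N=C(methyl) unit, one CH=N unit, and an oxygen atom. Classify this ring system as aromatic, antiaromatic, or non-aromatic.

Aromatic

Every ring atom contributes a p orbital perpendicular to the ring (the double-bond atoms are sp², each contributing one p electron; each sp² =N– keeps its lone pair in-plane and puts one electron into the π system; the oxygen donates one lone pair from its p orbital), so the π system is cyclic and fully conjugated.
Tallying contributions gives 4 × 2 = 8 from the double-bond units + 2 from the O atom = 10.
Since 10 = 4·2 + 2, the ring meets the 4n+2 criterion.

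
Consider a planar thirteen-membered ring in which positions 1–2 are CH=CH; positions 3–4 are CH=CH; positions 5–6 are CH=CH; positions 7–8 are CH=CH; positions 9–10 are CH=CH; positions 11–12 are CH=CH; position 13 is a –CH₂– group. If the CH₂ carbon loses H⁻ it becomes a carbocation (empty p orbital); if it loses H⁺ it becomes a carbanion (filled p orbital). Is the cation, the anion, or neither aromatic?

Both ions have a continuous loop of p orbitals — each ring atom is sp².
Cation: 6 × 2 + 0 = 12 π electrons → 4(3), antiaromatic.
Anion: 6 × 2 + 2 = 14 π electrons → 4(3)+2, aromatic.

The anion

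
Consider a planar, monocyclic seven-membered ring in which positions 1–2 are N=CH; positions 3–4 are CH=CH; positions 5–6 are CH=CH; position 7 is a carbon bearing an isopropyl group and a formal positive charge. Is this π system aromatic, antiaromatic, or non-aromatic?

All ring atoms are sp² and supply a p orbital to the ring (each doubly-bonded ring atom is sp² with one p-orbital electron; each sp² =N– keeps its lone pair in-plane and puts one electron into the π system; the carbocation has an empty p orbital); the conjugation is uninterrupted.
Adding the contributions, 3 × 2 = 6 from the double-bond units + 0 from the C(isopropyl)(+) atom = 6.
With 6 π electrons (n = 1), the Hückel 4n+2 condition holds.

Aromatic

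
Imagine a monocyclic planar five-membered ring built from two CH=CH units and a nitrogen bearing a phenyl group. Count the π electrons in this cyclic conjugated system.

6

Check conjugation: the double-bond atoms are sp², each contributing one p electron; the pyrrole-type nitrogen donates its lone pair from the p orbital — every position has a p orbital, so the cyclic π system is continuous.
Counting π electrons: 2 × 2 = 4 from the double-bond units + 2 from the N(phenyl) atom = 6.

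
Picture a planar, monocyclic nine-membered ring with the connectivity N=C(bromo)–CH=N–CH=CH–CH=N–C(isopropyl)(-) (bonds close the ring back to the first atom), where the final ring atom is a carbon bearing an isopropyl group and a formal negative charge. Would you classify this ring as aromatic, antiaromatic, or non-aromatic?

All ring atoms are sp² and supply a p orbital to the ring (every atom in a ring double bond is sp² and brings one electron to the p orbital; the doubly-bonded nitrogens are pyridine-type — their lone pairs lie in the ring plane, leaving one electron in the p orbital; the carbanion's lone pair occupies the p orbital); the conjugation is uninterrupted.
Counting π electrons: 4 × 2 = 8 from the double-bond units + 2 from the C(isopropyl)(-) atom = 10.
10 = 4(2) + 2, which satisfies Hückel's 4n+2 rule.

Aromatic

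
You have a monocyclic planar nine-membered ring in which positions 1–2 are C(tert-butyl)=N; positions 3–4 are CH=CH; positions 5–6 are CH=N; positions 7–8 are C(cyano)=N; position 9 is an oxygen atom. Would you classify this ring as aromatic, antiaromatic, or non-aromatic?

Aromatic

All ring atoms are sp² and supply a p orbital to the ring (the double-bond atoms are sp², each contributing one p electron; each sp² =N– keeps its lone pair in-plane and puts one electron into the π system; the oxygen donates one lone pair from its p orbital); the conjugation is uninterrupted.
Tallying contributions gives 4 × 2 = 8 from the double-bond units + 2 from the O atom = 10.
That gives a 4n+2 count (10, n = 2).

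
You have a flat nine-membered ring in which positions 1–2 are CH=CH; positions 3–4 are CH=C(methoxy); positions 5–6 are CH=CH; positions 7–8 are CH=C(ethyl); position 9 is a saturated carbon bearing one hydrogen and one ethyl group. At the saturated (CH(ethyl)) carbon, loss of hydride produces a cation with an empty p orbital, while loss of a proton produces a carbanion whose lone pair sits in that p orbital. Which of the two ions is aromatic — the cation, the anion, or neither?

Once that carbon is sp², every ring atom has a p orbital and both ions are fully conjugated.
Cation: 4 × 2 + 0 = 8 π electrons → 4(2), antiaromatic.
Anion: 4 × 2 + 2 = 10 π electrons → 4(2)+2, aromatic.

The anion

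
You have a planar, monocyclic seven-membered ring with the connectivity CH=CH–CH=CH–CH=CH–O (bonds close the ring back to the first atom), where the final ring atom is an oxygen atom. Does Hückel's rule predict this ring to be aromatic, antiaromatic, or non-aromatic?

The p orbitals form a continuous loop: every atom in a ring double bond is sp² and brings one electron to the p orbital; the oxygen donates one lone pair from its p orbital. The ring is fully conjugated.
Adding the contributions, 3 × 2 = 6 from the double-bond units + 2 from the O atom = 8.
8 is a 4n count (n = 2), so the planar conjugated ring is antiaromatic.

Antiaromatic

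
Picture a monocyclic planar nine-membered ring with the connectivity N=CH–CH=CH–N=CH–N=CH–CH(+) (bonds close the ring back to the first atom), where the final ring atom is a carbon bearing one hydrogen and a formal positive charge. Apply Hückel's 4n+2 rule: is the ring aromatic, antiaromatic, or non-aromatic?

Antiaromatic

All ring atoms are sp² and supply a p orbital to the ring (each doubly-bonded ring atom is sp² with one p-orbital electron; each =N– nitrogen is pyridine-type (lone pair in the sp² plane, one electron in the p orbital); the carbocation has an empty p orbital); the conjugation is uninterrupted.
Counting π electrons: 4 × 2 = 8 from the double-bond units + 0 from the CH(+) atom = 8.
8 is a 4n count (n = 2), so the planar conjugated ring is antiaromatic.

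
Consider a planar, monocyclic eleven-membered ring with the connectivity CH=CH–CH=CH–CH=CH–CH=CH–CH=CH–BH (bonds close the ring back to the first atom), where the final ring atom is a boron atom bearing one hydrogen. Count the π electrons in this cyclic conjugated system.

The p orbitals form a continuous loop: every atom in a ring double bond is sp² and brings one electron to the p orbital; the boron has an empty p orbital. The ring is fully conjugated.
Adding the contributions, 5 × 2 = 10 from the double-bond units + 0 from the BH atom = 10.

10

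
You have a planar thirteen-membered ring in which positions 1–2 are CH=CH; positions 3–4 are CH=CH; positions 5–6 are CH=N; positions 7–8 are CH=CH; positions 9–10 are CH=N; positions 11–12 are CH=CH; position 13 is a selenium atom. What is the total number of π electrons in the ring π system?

14

All ring atoms are sp² and supply a p orbital to the ring (the double-bond atoms are sp², each contributing one p electron; the doubly-bonded nitrogens are pyridine-type — their lone pairs lie in the ring plane, leaving one electron in the p orbital; the selenium donates one lone pair from its p orbital); the conjugation is uninterrupted.
Counting π electrons: 6 × 2 = 12 from the double-bond units + 2 from the Se atom = 14.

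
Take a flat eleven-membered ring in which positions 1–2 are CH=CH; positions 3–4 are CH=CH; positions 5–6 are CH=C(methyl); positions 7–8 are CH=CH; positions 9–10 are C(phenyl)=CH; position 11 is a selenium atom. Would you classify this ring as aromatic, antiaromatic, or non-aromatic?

All ring atoms are sp² and supply a p orbital to the ring (every atom in a ring double bond is sp² and brings one electron to the p orbital; the selenium donates one lone pair from its p orbital); the conjugation is uninterrupted.
Counting π electrons: 5 × 2 = 10 from the double-bond units + 2 from the Se atom = 12.
With 12 = 4·3 π electrons, Hückel's rule classifies the planar ring as antiaromatic.

Antiaromatic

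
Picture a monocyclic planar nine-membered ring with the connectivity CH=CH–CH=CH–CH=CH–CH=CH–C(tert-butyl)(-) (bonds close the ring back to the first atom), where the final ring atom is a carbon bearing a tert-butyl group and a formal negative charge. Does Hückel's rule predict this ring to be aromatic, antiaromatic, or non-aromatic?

The p orbitals form a continuous loop: the double-bond atoms are sp², each contributing one p electron; the carbanion's lone pair occupies the p orbital. The ring is fully conjugated.
π-electron count: 4 × 2 = 8 from the double-bond units + 2 from the C(tert-butyl)(-) atom = 10.
With 10 π electrons (n = 2), the Hückel 4n+2 condition holds.

Aromatic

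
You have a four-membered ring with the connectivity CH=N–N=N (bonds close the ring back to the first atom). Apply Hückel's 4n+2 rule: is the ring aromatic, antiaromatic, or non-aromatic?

Antiaromatic

Check conjugation: each doubly-bonded ring atom is sp² with one p-orbital electron; the doubly-bonded nitrogens are pyridine-type — their lone pairs lie in the ring plane, leaving one electron in the p orbital — every position has a p orbital, so the cyclic π system is continuous.
π-electron count: 2 × 2 = 4 from the 2 double-bond units.
4 is a 4n count (n = 1), so the planar conjugated ring is antiaromatic.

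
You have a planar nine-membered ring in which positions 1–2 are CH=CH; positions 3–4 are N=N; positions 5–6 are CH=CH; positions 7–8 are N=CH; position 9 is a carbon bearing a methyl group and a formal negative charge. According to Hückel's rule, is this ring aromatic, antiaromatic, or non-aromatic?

The p orbitals form a continuous loop: every atom in a ring double bond is sp² and brings one electron to the p orbital; each sp² =N– keeps its lone pair in-plane and puts one electron into the π system; the carbanion's lone pair occupies the p orbital. The ring is fully conjugated.
Counting π electrons: 4 × 2 = 8 from the double-bond units + 2 from the C(methyl)(-) atom = 10.
Since 10 = 4·2 + 2, the ring meets the 4n+2 criterion.

Aromatic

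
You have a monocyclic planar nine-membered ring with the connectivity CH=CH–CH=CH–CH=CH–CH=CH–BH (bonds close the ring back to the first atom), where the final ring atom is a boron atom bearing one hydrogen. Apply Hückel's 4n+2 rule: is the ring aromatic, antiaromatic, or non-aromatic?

Check conjugation: every atom in a ring double bond is sp² and brings one electron to the p orbital; the boron has an empty p orbital — every position has a p orbital, so the cyclic π system is continuous.
Counting π electrons: 4 × 2 = 8 from the double-bond units + 0 from the BH atom = 8.
With 8 = 4·2 π electrons, Hückel's rule classifies the planar ring as antiaromatic.

Antiaromatic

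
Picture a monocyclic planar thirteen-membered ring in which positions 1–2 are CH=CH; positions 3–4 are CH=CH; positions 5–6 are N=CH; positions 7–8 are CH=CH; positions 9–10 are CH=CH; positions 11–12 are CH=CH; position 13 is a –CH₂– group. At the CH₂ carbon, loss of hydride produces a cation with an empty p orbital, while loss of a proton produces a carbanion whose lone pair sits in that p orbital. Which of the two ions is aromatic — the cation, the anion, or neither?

In both ions every ring atom is sp² and contributes a p orbital, so both rings are fully conjugated.
Cation: 6 × 2 + 0 = 12 π electrons → 4(3), antiaromatic.
Anion: 6 × 2 + 2 = 14 π electrons → 4(3)+2, aromatic.

The anion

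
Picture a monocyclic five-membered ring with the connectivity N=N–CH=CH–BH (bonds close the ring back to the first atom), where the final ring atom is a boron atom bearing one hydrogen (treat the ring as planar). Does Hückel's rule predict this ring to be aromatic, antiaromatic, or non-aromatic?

All ring atoms are sp² and supply a p orbital to the ring (each doubly-bonded ring atom is sp² with one p-orbital electron; each sp² =N– keeps its lone pair in-plane and puts one electron into the π system; the boron has an empty p orbital); the conjugation is uninterrupted.
Adding the contributions, 2 × 2 = 4 from the double-bond units + 0 from the BH atom = 4.
With 4 = 4·1 π electrons, Hückel's rule classifies the planar ring as antiaromatic.

Antiaromatic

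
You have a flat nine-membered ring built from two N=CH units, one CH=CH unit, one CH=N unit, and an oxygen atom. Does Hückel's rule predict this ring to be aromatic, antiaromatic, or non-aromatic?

Check conjugation: the double-bond atoms are sp², each contributing one p electron; the doubly-bonded nitrogens are pyridine-type — their lone pairs lie in the ring plane, leaving one electron in the p orbital; the oxygen donates one lone pair from its p orbital — every position has a p orbital, so the cyclic π system is continuous.
π-electron count: 4 × 2 = 8 from the double-bond units + 2 from the O atom = 10.
10 = 4(2) + 2, which satisfies Hückel's 4n+2 rule.

Aromatic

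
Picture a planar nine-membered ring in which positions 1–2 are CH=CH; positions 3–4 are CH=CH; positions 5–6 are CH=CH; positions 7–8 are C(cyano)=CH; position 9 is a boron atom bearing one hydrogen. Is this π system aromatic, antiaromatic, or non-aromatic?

Antiaromatic

All ring atoms are sp² and supply a p orbital to the ring (the double-bond atoms are sp², each contributing one p electron; the boron has an empty p orbital); the conjugation is uninterrupted.
Tallying contributions gives 4 × 2 = 8 from the double-bond units + 0 from the BH atom = 8.
A 4n π count (8, n = 2) in a planar conjugated ring means antiaromatic.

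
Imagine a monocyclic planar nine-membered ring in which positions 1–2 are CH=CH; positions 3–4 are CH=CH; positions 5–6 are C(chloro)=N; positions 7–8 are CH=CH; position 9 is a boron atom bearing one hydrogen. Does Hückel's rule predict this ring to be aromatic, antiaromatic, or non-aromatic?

Every ring atom contributes a p orbital perpendicular to the ring (each doubly-bonded ring atom is sp² with one p-orbital electron; the doubly-bonded nitrogens are pyridine-type — their lone pairs lie in the ring plane, leaving one electron in the p orbital; the boron has an empty p orbital), so the π system is cyclic and fully conjugated.
Tallying contributions gives 4 × 2 = 8 from the double-bond units + 0 from the BH atom = 8.
8 is a 4n count (n = 2), so the planar conjugated ring is antiaromatic.

Antiaromatic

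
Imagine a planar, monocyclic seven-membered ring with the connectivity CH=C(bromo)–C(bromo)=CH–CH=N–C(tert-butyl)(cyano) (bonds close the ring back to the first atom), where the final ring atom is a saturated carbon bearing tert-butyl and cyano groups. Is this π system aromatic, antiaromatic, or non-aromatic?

The C(tert-butyl)(cyano) carbon is saturated: that saturated carbon is sp³ and has no p orbital in the ring π system. Conjugation is not continuous around the ring.
Without a continuous loop of overlapping p orbitals the Hückel electron count never comes into play.

Non-aromatic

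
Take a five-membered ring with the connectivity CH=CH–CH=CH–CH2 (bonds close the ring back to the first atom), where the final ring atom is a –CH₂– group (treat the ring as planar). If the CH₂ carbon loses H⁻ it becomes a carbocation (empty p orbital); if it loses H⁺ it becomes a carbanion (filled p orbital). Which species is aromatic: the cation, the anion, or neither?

The anion

In either ion the ring is fully conjugated: every atom, including the new sp² carbon, supplies a p orbital.
Cation: 2 × 2 + 0 = 4 π electrons → 4(1), antiaromatic.
Anion: 2 × 2 + 2 = 6 π electrons → 4(1)+2, aromatic.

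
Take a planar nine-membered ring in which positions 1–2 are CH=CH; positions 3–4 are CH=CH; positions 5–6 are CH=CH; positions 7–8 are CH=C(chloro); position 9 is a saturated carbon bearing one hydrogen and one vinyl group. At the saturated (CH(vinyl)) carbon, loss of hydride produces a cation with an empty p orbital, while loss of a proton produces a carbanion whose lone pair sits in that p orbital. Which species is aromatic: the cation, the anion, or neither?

The anion

Both ions have a continuous loop of p orbitals — each ring atom is sp².
Cation: 4 × 2 + 0 = 8 π electrons → 4(2), antiaromatic.
Anion: 4 × 2 + 2 = 10 π electrons → 4(2)+2, aromatic.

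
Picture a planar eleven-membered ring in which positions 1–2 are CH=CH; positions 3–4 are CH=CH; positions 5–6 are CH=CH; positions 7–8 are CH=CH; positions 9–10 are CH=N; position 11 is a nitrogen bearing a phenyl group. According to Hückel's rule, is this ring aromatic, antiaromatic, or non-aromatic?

Antiaromatic

Every ring atom contributes a p orbital perpendicular to the ring (every atom in a ring double bond is sp² and brings one electron to the p orbital; each =N– nitrogen is pyridine-type (lone pair in the sp² plane, one electron in the p orbital); the pyrrole-type nitrogen donates its lone pair from the p orbital), so the π system is cyclic and fully conjugated.
Tallying contributions gives 5 × 2 = 10 from the double-bond units + 2 from the N(phenyl) atom = 12.
With 12 = 4·3 π electrons, Hückel's rule classifies the planar ring as antiaromatic.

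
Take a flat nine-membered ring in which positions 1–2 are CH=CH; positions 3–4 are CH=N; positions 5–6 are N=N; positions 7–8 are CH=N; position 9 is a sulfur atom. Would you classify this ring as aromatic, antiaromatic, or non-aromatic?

Check conjugation: the double-bond atoms are sp², each contributing one p electron; each sp² =N– keeps its lone pair in-plane and puts one electron into the π system; the sulfur donates one lone pair from its p orbital — every position has a p orbital, so the cyclic π system is continuous.
Counting π electrons: 4 × 2 = 8 from the double-bond units + 2 from the S atom = 10.
With 10 π electrons (n = 2), the Hückel 4n+2 condition holds.

Aromatic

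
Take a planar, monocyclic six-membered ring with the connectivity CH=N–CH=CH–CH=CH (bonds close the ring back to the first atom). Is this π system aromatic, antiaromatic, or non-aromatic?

Aromatic

All ring atoms are sp² and supply a p orbital to the ring (every atom in a ring double bond is sp² and brings one electron to the p orbital; the doubly-bonded nitrogens are pyridine-type — their lone pairs lie in the ring plane, leaving one electron in the p orbital); the conjugation is uninterrupted.
π-electron count: 3 × 2 = 6 from the 3 double-bond units.
That gives a 4n+2 count (6, n = 1).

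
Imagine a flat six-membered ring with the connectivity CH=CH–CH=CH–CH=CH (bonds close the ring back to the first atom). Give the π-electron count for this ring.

6

All ring atoms are sp² and supply a p orbital to the ring (the double-bond atoms are sp², each contributing one p electron); the conjugation is uninterrupted.
Counting π electrons: 3 × 2 = 6 from the 3 double-bond units.
(The species described is benzene.)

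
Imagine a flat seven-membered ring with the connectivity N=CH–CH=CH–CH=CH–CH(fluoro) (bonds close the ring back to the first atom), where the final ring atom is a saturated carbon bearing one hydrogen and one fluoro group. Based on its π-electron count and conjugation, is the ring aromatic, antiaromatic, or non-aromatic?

Because that saturated carbon is sp³ and has no p orbital in the ring π system at the CH(fluoro) position, the π system cannot extend all the way around the ring.
Broken conjugation rules out both aromaticity and antiaromaticity.

Non-aromatic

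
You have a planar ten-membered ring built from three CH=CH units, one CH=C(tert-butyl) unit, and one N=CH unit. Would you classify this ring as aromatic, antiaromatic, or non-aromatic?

The p orbitals form a continuous loop: every atom in a ring double bond is sp² and brings one electron to the p orbital; each sp² =N– keeps its lone pair in-plane and puts one electron into the π system. The ring is fully conjugated.
Adding the contributions, 5 × 2 = 10 from the 5 double-bond units.
10 = 4(2) + 2, which satisfies Hückel's 4n+2 rule.

Aromatic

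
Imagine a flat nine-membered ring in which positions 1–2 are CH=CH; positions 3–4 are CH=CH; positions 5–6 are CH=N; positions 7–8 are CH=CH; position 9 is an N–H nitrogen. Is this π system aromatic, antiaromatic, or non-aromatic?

Every ring atom contributes a p orbital perpendicular to the ring (every atom in a ring double bond is sp² and brings one electron to the p orbital; each sp² =N– keeps its lone pair in-plane and puts one electron into the π system; the pyrrole-type nitrogen donates its lone pair from the p orbital), so the π system is cyclic and fully conjugated.
Counting π electrons: 4 × 2 = 8 from the double-bond units + 2 from the NH atom = 10.
With 10 π electrons (n = 2), the Hückel 4n+2 condition holds.

Aromatic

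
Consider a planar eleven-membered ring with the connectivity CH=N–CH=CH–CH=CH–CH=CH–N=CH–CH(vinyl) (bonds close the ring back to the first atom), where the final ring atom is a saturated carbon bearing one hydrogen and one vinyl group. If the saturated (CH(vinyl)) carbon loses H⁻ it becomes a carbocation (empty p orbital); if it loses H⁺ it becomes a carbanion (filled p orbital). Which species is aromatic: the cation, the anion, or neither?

The cation

In either ion the ring is fully conjugated: every atom, including the new sp² carbon, supplies a p orbital.
Cation: 5 × 2 + 0 = 10 π electrons → 4(2)+2, aromatic.
Anion: 5 × 2 + 2 = 12 π electrons → 4(3), antiaromatic.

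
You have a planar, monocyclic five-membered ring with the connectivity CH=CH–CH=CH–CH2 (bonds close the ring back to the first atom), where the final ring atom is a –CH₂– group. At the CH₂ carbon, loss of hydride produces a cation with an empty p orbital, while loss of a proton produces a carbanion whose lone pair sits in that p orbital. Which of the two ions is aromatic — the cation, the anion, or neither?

The anion

Both ions have a continuous loop of p orbitals — each ring atom is sp².
Cation: 2 × 2 + 0 = 4 π electrons → 4(1), antiaromatic.
Anion: 2 × 2 + 2 = 6 π electrons → 4(1)+2, aromatic.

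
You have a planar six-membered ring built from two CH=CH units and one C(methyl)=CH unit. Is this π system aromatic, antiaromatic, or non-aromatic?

Aromatic

All ring atoms are sp² and supply a p orbital to the ring (the double-bond atoms are sp², each contributing one p electron); the conjugation is uninterrupted.
Counting π electrons: 3 × 2 = 6 from the 3 double-bond units.
Since 6 = 4·1 + 2, the ring meets the 4n+2 criterion.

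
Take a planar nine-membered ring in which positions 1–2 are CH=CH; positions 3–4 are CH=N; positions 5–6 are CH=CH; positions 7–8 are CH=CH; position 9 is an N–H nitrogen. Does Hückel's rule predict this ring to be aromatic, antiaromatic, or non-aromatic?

Aromatic

The p orbitals form a continuous loop: the double-bond atoms are sp², each contributing one p electron; each =N– nitrogen is pyridine-type (lone pair in the sp² plane, one electron in the p orbital); the pyrrole-type nitrogen donates its lone pair from the p orbital. The ring is fully conjugated.
Adding the contributions, 4 × 2 = 8 from the double-bond units + 2 from the NH atom = 10.
10 = 4(2) + 2, which satisfies Hückel's 4n+2 rule.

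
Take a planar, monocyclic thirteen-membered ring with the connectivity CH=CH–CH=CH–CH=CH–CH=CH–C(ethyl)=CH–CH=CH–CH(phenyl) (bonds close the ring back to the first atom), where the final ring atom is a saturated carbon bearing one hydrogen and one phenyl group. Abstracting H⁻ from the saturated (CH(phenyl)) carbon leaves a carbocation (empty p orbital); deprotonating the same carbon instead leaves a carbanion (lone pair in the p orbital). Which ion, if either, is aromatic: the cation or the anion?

The anion

In either ion the ring is fully conjugated: every atom, including the new sp² carbon, supplies a p orbital.
Cation: 6 × 2 + 0 = 12 π electrons → 4(3), antiaromatic.
Anion: 6 × 2 + 2 = 14 π electrons → 4(3)+2, aromatic.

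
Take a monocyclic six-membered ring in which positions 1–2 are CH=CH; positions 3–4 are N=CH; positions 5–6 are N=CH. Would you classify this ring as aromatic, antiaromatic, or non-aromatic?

All ring atoms are sp² and supply a p orbital to the ring (each doubly-bonded ring atom is sp² with one p-orbital electron; the doubly-bonded nitrogens are pyridine-type — their lone pairs lie in the ring plane, leaving one electron in the p orbital); the conjugation is uninterrupted.
Tallying contributions gives 3 × 2 = 6 from the 3 double-bond units.
That gives a 4n+2 count (6, n = 1).

Aromatic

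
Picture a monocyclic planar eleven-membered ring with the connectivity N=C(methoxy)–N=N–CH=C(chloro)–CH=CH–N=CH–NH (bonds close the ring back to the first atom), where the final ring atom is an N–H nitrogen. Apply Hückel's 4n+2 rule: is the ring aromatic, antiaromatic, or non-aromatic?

Check conjugation: each doubly-bonded ring atom is sp² with one p-orbital electron; each =N– nitrogen is pyridine-type (lone pair in the sp² plane, one electron in the p orbital); the pyrrole-type nitrogen donates its lone pair from the p orbital — every position has a p orbital, so the cyclic π system is continuous.
Adding the contributions, 5 × 2 = 10 from the double-bond units + 2 from the NH atom = 12.
12 = 4(3); a planar, fully conjugated 4n system is antiaromatic.

Antiaromatic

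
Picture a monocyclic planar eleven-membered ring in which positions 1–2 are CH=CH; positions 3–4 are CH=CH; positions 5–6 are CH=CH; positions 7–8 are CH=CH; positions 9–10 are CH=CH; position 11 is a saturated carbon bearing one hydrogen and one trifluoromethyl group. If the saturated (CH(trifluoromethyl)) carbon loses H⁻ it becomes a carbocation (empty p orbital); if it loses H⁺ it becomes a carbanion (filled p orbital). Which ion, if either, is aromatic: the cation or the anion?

Once that carbon is sp², every ring atom has a p orbital and both ions are fully conjugated.
Cation: 5 × 2 + 0 = 10 π electrons → 4(2)+2, aromatic.
Anion: 5 × 2 + 2 = 12 π electrons → 4(3), antiaromatic.

The cation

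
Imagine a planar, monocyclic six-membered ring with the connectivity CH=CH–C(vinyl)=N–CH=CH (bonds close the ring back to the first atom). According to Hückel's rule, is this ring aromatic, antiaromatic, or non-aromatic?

Check conjugation: every atom in a ring double bond is sp² and brings one electron to the p orbital; each =N– nitrogen is pyridine-type (lone pair in the sp² plane, one electron in the p orbital) — every position has a p orbital, so the cyclic π system is continuous.
Adding the contributions, 3 × 2 = 6 from the 3 double-bond units.
That gives a 4n+2 count (6, n = 1).

Aromatic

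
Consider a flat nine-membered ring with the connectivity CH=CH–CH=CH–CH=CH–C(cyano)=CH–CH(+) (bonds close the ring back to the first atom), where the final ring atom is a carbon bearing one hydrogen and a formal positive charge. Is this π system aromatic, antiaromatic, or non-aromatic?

The p orbitals form a continuous loop: the double-bond atoms are sp², each contributing one p electron; the carbocation has an empty p orbital. The ring is fully conjugated.
Tallying contributions gives 4 × 2 = 8 from the double-bond units + 0 from the CH(+) atom = 8.
8 = 4(2); a planar, fully conjugated 4n system is antiaromatic.

Antiaromatic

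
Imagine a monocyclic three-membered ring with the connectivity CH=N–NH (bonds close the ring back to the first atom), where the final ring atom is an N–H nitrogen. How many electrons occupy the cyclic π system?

4

All ring atoms are sp² and supply a p orbital to the ring (each doubly-bonded ring atom is sp² with one p-orbital electron; each =N– nitrogen is pyridine-type (lone pair in the sp² plane, one electron in the p orbital); the pyrrole-type nitrogen donates its lone pair from the p orbital); the conjugation is uninterrupted.
Counting π electrons: 1 × 2 = 2 from the double-bond unit + 2 from the NH atom = 4.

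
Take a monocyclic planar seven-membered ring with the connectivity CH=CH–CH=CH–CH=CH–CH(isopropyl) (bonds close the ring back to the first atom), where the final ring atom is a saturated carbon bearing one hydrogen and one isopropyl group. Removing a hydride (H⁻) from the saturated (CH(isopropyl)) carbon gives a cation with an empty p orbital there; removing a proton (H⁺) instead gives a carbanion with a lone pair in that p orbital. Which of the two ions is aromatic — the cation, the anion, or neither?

Once that carbon is sp², every ring atom has a p orbital and both ions are fully conjugated.
Cation: 3 × 2 + 0 = 6 π electrons → 4(1)+2, aromatic.
Anion: 3 × 2 + 2 = 8 π electrons → 4(2), antiaromatic.

The cation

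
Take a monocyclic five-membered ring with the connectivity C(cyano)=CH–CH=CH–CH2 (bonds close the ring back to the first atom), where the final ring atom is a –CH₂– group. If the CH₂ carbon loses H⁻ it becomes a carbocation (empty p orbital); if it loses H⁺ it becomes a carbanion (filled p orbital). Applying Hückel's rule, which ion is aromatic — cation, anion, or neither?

In either ion the ring is fully conjugated: every atom, including the new sp² carbon, supplies a p orbital.
Cation: 2 × 2 + 0 = 4 π electrons → 4(1), antiaromatic.
Anion: 2 × 2 + 2 = 6 π electrons → 4(1)+2, aromatic.

The anion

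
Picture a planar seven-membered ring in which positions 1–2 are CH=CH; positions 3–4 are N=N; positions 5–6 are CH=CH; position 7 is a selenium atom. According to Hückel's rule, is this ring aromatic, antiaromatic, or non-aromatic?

Check conjugation: each doubly-bonded ring atom is sp² with one p-orbital electron; the doubly-bonded nitrogens are pyridine-type — their lone pairs lie in the ring plane, leaving one electron in the p orbital; the selenium donates one lone pair from its p orbital — every position has a p orbital, so the cyclic π system is continuous.
π-electron count: 3 × 2 = 6 from the double-bond units + 2 from the Se atom = 8.
With 8 = 4·2 π electrons, Hückel's rule classifies the planar ring as antiaromatic.

Antiaromatic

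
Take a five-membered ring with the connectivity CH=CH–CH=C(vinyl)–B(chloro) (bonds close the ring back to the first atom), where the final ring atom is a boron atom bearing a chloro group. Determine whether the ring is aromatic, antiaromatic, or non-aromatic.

Every ring atom contributes a p orbital perpendicular to the ring (the double-bond atoms are sp², each contributing one p electron; the boron has an empty p orbital), so the π system is cyclic and fully conjugated.
π-electron count: 2 × 2 = 4 from the double-bond units + 0 from the B(chloro) atom = 4.
4 is a 4n count (n = 1), so the planar conjugated ring is antiaromatic.

Antiaromatic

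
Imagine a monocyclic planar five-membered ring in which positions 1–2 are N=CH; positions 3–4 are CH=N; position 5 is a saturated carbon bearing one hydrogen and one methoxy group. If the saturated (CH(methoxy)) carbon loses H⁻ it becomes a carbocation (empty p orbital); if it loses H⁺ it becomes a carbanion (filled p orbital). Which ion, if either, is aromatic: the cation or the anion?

The anion

In either ion the ring is fully conjugated: every atom, including the new sp² carbon, supplies a p orbital.
Cation: 2 × 2 + 0 = 4 π electrons → 4(1), antiaromatic.
Anion: 2 × 2 + 2 = 6 π electrons → 4(1)+2, aromatic.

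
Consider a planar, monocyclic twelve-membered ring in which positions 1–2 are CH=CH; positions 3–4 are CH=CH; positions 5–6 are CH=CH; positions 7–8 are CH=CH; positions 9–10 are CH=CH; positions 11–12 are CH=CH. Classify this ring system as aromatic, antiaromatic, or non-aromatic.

Antiaromatic

Check conjugation: every atom in a ring double bond is sp² and brings one electron to the p orbital — every position has a p orbital, so the cyclic π system is continuous.
Counting π electrons: 6 × 2 = 12 from the 6 double-bond units.
12 is a 4n count (n = 3), so the planar conjugated ring is antiaromatic.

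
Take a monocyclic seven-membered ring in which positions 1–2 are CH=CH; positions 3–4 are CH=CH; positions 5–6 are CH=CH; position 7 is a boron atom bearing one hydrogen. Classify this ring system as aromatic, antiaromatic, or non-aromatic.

Aromatic

Every ring atom contributes a p orbital perpendicular to the ring (the double-bond atoms are sp², each contributing one p electron; the boron has an empty p orbital), so the π system is cyclic and fully conjugated.
π-electron count: 3 × 2 = 6 from the double-bond units + 0 from the BH atom = 6.
Since 6 = 4·1 + 2, the ring meets the 4n+2 criterion.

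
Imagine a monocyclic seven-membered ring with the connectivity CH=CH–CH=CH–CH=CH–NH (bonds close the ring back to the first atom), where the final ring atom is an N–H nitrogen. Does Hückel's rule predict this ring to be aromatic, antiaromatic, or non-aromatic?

Antiaromatic

Every ring atom contributes a p orbital perpendicular to the ring (each doubly-bonded ring atom is sp² with one p-orbital electron; the pyrrole-type nitrogen donates its lone pair from the p orbital), so the π system is cyclic and fully conjugated.
Adding the contributions, 3 × 2 = 6 from the double-bond units + 2 from the NH atom = 8.
8 is a 4n count (n = 2), so the planar conjugated ring is antiaromatic.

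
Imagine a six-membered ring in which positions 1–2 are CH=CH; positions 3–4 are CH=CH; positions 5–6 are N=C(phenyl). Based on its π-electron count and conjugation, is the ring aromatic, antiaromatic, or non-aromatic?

Aromatic

Check conjugation: every atom in a ring double bond is sp² and brings one electron to the p orbital; each =N– nitrogen is pyridine-type (lone pair in the sp² plane, one electron in the p orbital) — every position has a p orbital, so the cyclic π system is continuous.
π-electron count: 3 × 2 = 6 from the 3 double-bond units.
6 = 4(1) + 2, which satisfies Hückel's 4n+2 rule.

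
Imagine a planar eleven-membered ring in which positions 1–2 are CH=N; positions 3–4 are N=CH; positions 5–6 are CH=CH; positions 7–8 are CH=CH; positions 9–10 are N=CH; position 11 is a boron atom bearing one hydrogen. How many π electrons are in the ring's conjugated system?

10

Check conjugation: every atom in a ring double bond is sp² and brings one electron to the p orbital; the doubly-bonded nitrogens are pyridine-type — their lone pairs lie in the ring plane, leaving one electron in the p orbital; the boron has an empty p orbital — every position has a p orbital, so the cyclic π system is continuous.
Adding the contributions, 5 × 2 = 10 from the double-bond units + 0 from the BH atom = 10.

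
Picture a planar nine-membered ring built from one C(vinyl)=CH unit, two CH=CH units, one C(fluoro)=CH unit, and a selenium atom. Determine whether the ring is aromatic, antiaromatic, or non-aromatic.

The p orbitals form a continuous loop: each doubly-bonded ring atom is sp² with one p-orbital electron; the selenium donates one lone pair from its p orbital. The ring is fully conjugated.
Tallying contributions gives 4 × 2 = 8 from the double-bond units + 2 from the Se atom = 10.
Since 10 = 4·2 + 2, the ring meets the 4n+2 criterion.

Aromatic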